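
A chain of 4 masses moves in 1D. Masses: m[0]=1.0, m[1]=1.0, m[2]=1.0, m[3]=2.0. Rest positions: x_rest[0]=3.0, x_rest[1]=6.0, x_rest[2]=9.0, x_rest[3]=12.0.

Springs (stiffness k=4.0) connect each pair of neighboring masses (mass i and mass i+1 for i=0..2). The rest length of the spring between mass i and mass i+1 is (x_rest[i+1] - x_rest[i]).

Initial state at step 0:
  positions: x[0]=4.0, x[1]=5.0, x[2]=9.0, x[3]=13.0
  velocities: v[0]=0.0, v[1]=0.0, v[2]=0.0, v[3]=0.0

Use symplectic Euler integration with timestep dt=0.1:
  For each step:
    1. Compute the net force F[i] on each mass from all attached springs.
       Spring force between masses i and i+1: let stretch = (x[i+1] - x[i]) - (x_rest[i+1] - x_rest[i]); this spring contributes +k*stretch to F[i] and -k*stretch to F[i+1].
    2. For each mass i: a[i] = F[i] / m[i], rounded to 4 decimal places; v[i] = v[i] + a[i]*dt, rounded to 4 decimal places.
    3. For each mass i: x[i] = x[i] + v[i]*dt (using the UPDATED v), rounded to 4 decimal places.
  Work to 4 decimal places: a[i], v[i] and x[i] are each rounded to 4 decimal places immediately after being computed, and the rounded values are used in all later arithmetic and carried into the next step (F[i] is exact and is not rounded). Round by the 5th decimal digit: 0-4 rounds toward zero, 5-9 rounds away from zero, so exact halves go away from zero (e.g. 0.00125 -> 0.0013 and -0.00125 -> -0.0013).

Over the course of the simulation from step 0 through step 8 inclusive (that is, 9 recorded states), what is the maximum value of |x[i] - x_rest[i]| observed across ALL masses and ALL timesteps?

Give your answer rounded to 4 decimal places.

Answer: 1.2412

Derivation:
Step 0: x=[4.0000 5.0000 9.0000 13.0000] v=[0.0000 0.0000 0.0000 0.0000]
Step 1: x=[3.9200 5.1200 9.0000 12.9800] v=[-0.8000 1.2000 0.0000 -0.2000]
Step 2: x=[3.7680 5.3472 9.0040 12.9404] v=[-1.5200 2.2720 0.0400 -0.3960]
Step 3: x=[3.5592 5.6575 9.0192 12.8821] v=[-2.0883 3.1030 0.1518 -0.5833]
Step 4: x=[3.3143 6.0183 9.0544 12.8065] v=[-2.4490 3.6084 0.3523 -0.7559]
Step 5: x=[3.0576 6.3924 9.1183 12.7159] v=[-2.5674 3.7412 0.6387 -0.9063]
Step 6: x=[2.8143 6.7422 9.2170 12.6133] v=[-2.4335 3.4976 0.9874 -1.0258]
Step 7: x=[2.6081 7.0338 9.3526 12.5028] v=[-2.0623 2.9164 1.3560 -1.1051]
Step 8: x=[2.4589 7.2412 9.5215 12.3893] v=[-1.4920 2.0736 1.6886 -1.1351]
Max displacement = 1.2412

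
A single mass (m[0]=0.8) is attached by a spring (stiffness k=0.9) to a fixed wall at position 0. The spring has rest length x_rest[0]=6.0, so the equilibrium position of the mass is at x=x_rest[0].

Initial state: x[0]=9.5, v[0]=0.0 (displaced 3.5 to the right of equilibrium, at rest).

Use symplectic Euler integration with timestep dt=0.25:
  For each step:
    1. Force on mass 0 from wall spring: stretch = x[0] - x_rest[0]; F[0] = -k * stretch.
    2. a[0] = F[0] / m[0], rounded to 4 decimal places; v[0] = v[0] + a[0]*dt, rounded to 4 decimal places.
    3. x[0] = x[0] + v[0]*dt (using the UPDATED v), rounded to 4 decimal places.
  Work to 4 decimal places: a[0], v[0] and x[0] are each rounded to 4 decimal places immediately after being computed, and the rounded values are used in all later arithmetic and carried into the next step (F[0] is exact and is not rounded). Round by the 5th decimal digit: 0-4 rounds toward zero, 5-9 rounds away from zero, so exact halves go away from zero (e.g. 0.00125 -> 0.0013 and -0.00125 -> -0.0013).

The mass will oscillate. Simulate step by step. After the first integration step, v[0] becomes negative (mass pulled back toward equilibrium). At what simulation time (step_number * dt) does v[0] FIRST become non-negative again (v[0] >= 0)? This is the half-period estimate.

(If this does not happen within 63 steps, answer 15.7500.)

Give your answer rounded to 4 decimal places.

Answer: 3.0000

Derivation:
Step 0: x=[9.5000] v=[0.0000]
Step 1: x=[9.2539] v=[-0.9844]
Step 2: x=[8.7790] v=[-1.8996]
Step 3: x=[8.1087] v=[-2.6812]
Step 4: x=[7.2901] v=[-3.2743]
Step 5: x=[6.3808] v=[-3.6372]
Step 6: x=[5.4447] v=[-3.7443]
Step 7: x=[4.5477] v=[-3.5881]
Step 8: x=[3.7528] v=[-3.1797]
Step 9: x=[3.1159] v=[-2.5477]
Step 10: x=[2.6818] v=[-1.7366]
Step 11: x=[2.4810] v=[-0.8034]
Step 12: x=[2.5276] v=[0.1863]
First v>=0 after going negative at step 12, time=3.0000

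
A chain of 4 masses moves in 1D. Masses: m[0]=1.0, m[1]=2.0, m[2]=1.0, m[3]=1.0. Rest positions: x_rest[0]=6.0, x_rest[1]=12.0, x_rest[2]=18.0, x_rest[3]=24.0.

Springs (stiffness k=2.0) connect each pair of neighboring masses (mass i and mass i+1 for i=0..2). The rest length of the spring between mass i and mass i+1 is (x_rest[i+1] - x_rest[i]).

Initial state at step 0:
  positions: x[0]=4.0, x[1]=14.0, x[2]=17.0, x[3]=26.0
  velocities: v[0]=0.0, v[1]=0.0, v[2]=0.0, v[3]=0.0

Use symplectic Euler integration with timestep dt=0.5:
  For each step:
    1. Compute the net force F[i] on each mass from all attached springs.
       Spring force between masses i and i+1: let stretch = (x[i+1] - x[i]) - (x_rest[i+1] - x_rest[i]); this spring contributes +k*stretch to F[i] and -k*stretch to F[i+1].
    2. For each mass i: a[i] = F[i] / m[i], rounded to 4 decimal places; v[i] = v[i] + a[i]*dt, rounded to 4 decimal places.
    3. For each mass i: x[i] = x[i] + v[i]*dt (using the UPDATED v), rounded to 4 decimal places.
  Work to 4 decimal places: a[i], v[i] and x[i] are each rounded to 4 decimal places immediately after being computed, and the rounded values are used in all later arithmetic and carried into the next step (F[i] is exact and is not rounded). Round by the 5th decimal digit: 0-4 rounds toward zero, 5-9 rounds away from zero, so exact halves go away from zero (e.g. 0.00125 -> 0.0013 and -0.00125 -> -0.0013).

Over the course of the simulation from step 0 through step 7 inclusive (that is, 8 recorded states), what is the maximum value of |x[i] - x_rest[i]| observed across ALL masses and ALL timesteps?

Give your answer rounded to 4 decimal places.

Step 0: x=[4.0000 14.0000 17.0000 26.0000] v=[0.0000 0.0000 0.0000 0.0000]
Step 1: x=[6.0000 12.2500 20.0000 24.5000] v=[4.0000 -3.5000 6.0000 -3.0000]
Step 2: x=[8.1250 10.8750 21.3750 23.7500] v=[4.2500 -2.7500 2.7500 -1.5000]
Step 3: x=[8.6250 11.4375 18.6875 24.8125] v=[1.0000 1.1250 -5.3750 2.1250]
Step 4: x=[7.5313 13.1094 15.4375 25.8125] v=[-2.1875 3.3438 -6.5000 2.0000]
Step 5: x=[6.2266 13.9688 16.2110 24.6250] v=[-2.6094 1.7188 1.5469 -2.3750]
Step 6: x=[5.7930 13.4532 20.0704 22.2305] v=[-0.8672 -1.0312 7.7187 -4.7890]
Step 7: x=[6.1895 12.6769 21.7012 21.7560] v=[0.7930 -1.5527 3.2616 -0.9491]
Max displacement = 3.7012

Answer: 3.7012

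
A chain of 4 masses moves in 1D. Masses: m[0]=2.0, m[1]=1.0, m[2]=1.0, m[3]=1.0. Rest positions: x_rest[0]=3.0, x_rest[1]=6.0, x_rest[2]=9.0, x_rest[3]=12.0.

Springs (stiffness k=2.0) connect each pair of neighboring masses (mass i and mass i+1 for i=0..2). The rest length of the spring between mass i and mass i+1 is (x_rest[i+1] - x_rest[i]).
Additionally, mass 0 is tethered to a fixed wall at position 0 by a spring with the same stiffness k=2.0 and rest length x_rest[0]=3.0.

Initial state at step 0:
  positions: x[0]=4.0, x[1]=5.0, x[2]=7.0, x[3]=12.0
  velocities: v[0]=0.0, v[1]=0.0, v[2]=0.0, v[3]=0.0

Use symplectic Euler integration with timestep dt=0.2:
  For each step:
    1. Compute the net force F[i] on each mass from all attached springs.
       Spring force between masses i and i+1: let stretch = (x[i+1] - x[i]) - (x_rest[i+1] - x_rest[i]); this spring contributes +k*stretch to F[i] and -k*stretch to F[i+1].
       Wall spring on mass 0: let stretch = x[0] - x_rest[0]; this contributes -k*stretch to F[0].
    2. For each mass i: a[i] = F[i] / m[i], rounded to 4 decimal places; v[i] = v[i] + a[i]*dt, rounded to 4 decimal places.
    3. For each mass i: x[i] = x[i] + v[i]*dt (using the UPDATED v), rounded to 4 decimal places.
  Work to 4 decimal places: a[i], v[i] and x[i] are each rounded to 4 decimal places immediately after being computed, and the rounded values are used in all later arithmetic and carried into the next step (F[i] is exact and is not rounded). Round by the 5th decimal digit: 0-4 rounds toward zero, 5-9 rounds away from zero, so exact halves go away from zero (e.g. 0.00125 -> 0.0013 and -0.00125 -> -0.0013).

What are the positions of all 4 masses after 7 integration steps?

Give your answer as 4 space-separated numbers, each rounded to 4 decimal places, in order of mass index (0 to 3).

Answer: 2.0148 6.5499 9.7393 10.4507

Derivation:
Step 0: x=[4.0000 5.0000 7.0000 12.0000] v=[0.0000 0.0000 0.0000 0.0000]
Step 1: x=[3.8800 5.0800 7.2400 11.8400] v=[-0.6000 0.4000 1.2000 -0.8000]
Step 2: x=[3.6528 5.2368 7.6752 11.5520] v=[-1.1360 0.7840 2.1760 -1.4400]
Step 3: x=[3.3428 5.4620 8.2255 11.1939] v=[-1.5498 1.1258 2.7514 -1.7907]
Step 4: x=[2.9839 5.7387 8.7922 10.8383] v=[-1.7945 1.3835 2.8334 -1.7781]
Step 5: x=[2.6158 6.0393 9.2783 10.5590] v=[-1.8403 1.5030 2.4304 -1.3965]
Step 6: x=[2.2800 6.3251 9.6077 10.4172] v=[-1.6788 1.4292 1.6471 -0.7088]
Step 7: x=[2.0148 6.5499 9.7393 10.4507] v=[-1.3258 1.1242 0.6579 0.1674]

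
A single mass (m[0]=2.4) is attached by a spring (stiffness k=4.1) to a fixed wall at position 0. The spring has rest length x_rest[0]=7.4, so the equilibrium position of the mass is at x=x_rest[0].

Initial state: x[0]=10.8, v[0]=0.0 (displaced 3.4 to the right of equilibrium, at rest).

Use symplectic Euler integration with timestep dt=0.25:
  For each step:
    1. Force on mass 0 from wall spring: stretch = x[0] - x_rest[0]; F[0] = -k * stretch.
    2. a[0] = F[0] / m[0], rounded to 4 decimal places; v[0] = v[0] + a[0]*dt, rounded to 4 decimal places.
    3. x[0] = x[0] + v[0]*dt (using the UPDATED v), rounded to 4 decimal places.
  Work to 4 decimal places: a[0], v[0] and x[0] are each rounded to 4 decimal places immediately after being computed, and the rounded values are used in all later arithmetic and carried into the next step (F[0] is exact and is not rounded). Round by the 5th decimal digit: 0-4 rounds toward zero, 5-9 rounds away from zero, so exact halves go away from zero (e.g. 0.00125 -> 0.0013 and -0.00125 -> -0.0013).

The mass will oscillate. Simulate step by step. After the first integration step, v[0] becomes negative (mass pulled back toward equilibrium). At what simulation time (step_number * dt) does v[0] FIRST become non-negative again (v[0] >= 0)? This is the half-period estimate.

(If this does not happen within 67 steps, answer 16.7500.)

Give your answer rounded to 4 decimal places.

Answer: 2.5000

Derivation:
Step 0: x=[10.8000] v=[0.0000]
Step 1: x=[10.4370] v=[-1.4521]
Step 2: x=[9.7497] v=[-2.7492]
Step 3: x=[8.8115] v=[-3.7527]
Step 4: x=[7.7226] v=[-4.3555]
Step 5: x=[6.5993] v=[-4.4933]
Step 6: x=[5.5615] v=[-4.1513]
Step 7: x=[4.7200] v=[-3.3661]
Step 8: x=[4.1646] v=[-2.2215]
Step 9: x=[3.9547] v=[-0.8397]
Step 10: x=[4.1126] v=[0.6317]
First v>=0 after going negative at step 10, time=2.5000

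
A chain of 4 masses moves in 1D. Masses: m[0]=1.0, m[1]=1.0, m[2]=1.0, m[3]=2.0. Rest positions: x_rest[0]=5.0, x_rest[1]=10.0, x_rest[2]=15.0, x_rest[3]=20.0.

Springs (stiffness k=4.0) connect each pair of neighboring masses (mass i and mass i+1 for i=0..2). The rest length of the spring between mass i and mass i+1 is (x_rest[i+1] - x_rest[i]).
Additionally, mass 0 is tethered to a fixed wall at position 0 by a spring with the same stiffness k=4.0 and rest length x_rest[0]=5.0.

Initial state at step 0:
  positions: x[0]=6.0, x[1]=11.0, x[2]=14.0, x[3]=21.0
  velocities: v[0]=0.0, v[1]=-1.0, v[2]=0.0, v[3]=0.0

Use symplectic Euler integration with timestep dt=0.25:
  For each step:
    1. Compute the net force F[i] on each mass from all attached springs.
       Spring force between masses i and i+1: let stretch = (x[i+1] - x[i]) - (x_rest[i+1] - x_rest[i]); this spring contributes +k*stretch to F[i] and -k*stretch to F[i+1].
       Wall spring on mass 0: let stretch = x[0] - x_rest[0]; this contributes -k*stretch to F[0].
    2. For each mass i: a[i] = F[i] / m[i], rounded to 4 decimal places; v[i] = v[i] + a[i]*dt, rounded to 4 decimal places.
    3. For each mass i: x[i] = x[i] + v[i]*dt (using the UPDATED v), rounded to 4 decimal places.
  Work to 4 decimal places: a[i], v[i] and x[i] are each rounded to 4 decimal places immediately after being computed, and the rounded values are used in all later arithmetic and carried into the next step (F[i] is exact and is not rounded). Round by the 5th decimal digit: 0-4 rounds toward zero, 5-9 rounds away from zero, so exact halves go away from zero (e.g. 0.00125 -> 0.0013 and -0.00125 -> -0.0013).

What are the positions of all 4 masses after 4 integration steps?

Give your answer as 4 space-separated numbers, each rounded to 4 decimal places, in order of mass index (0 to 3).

Step 0: x=[6.0000 11.0000 14.0000 21.0000] v=[0.0000 -1.0000 0.0000 0.0000]
Step 1: x=[5.7500 10.2500 15.0000 20.7500] v=[-1.0000 -3.0000 4.0000 -1.0000]
Step 2: x=[5.1875 9.5625 16.2500 20.4063] v=[-2.2500 -2.7500 5.0000 -1.3750]
Step 3: x=[4.4219 9.4531 16.8672 20.1680] v=[-3.0625 -0.4375 2.4688 -0.9532]
Step 4: x=[3.8086 9.9395 16.4561 20.1421] v=[-2.4532 1.9454 -1.6445 -0.1036]

Answer: 3.8086 9.9395 16.4561 20.1421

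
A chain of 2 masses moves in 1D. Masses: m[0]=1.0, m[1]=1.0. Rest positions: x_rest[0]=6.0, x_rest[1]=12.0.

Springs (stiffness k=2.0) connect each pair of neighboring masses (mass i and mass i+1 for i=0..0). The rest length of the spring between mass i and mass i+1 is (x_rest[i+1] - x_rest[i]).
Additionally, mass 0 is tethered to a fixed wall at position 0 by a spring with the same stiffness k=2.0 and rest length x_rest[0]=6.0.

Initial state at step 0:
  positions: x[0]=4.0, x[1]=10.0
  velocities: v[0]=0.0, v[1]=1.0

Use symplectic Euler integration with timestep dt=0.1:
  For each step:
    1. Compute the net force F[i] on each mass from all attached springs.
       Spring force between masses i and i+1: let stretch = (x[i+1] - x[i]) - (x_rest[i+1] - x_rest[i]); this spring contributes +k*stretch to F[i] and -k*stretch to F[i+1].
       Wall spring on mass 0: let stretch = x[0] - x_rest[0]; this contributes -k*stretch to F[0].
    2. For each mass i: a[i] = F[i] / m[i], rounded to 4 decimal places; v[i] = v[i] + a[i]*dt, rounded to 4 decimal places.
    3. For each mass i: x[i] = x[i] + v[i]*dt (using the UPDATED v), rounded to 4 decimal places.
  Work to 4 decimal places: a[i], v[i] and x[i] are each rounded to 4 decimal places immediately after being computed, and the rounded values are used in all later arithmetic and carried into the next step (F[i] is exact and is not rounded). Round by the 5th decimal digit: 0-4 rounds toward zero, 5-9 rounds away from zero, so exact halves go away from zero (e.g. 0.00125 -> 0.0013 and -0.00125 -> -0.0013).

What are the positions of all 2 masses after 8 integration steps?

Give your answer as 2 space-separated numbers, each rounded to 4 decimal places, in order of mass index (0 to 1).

Step 0: x=[4.0000 10.0000] v=[0.0000 1.0000]
Step 1: x=[4.0400 10.1000] v=[0.4000 1.0000]
Step 2: x=[4.1204 10.1988] v=[0.8040 0.9880]
Step 3: x=[4.2400 10.2960] v=[1.1956 0.9723]
Step 4: x=[4.3959 10.3921] v=[1.5588 0.9611]
Step 5: x=[4.5838 10.4883] v=[1.8789 0.9619]
Step 6: x=[4.7981 10.5864] v=[2.1430 0.9810]
Step 7: x=[5.0322 10.6887] v=[2.3410 1.0233]
Step 8: x=[5.2788 10.7979] v=[2.4659 1.0920]

Answer: 5.2788 10.7979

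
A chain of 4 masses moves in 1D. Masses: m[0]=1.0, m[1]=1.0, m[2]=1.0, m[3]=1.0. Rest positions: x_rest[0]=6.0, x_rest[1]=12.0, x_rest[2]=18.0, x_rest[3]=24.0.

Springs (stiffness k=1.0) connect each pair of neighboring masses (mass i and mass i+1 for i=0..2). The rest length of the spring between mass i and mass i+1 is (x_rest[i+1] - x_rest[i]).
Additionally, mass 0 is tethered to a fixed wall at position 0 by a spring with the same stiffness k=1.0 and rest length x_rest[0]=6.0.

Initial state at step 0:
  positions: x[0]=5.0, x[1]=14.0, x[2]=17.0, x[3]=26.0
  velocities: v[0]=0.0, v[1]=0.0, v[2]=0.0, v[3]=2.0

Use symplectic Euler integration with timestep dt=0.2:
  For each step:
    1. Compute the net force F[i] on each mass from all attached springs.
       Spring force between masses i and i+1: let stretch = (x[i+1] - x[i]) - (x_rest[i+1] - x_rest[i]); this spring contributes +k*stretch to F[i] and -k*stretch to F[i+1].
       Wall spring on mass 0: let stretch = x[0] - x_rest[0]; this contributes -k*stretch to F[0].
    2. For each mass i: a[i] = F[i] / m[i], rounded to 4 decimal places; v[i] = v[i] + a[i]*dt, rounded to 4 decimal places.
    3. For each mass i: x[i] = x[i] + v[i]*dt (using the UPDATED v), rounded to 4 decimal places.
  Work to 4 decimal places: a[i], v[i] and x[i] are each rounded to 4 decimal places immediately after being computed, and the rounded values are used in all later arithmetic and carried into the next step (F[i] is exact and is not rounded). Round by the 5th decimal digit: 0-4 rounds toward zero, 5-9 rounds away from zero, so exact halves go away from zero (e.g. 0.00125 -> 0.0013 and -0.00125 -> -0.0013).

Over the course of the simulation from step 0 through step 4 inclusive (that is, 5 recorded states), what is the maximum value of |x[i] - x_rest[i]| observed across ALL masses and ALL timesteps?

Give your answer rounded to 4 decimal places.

Answer: 2.4874

Derivation:
Step 0: x=[5.0000 14.0000 17.0000 26.0000] v=[0.0000 0.0000 0.0000 2.0000]
Step 1: x=[5.1600 13.7600 17.2400 26.2800] v=[0.8000 -1.2000 1.2000 1.4000]
Step 2: x=[5.4576 13.3152 17.7024 26.4384] v=[1.4880 -2.2240 2.3120 0.7920]
Step 3: x=[5.8512 12.7316 18.3388 26.4874] v=[1.9680 -2.9181 3.1818 0.2448]
Step 4: x=[6.2860 12.0971 19.0768 26.4504] v=[2.1738 -3.1727 3.6901 -0.1849]
Max displacement = 2.4874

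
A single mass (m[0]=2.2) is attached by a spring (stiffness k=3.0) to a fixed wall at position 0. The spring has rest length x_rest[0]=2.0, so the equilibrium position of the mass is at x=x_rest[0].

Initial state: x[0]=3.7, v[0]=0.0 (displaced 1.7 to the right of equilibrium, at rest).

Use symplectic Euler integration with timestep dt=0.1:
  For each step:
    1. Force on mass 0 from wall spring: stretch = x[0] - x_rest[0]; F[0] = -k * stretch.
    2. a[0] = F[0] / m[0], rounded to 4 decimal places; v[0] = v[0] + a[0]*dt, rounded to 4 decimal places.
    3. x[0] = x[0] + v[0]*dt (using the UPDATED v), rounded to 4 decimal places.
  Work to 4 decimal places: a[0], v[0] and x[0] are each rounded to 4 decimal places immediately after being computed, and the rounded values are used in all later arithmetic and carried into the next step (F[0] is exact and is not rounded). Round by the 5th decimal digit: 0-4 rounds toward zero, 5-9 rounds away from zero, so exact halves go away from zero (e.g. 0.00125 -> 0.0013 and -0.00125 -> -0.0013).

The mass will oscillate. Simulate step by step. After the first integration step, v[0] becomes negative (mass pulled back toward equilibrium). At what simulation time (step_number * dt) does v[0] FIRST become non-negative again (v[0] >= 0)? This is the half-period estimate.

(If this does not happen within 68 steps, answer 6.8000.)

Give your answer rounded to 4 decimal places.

Answer: 2.7000

Derivation:
Step 0: x=[3.7000] v=[0.0000]
Step 1: x=[3.6768] v=[-0.2318]
Step 2: x=[3.6308] v=[-0.4605]
Step 3: x=[3.5625] v=[-0.6829]
Step 4: x=[3.4729] v=[-0.8960]
Step 5: x=[3.3632] v=[-1.0969]
Step 6: x=[3.2349] v=[-1.2828]
Step 7: x=[3.0898] v=[-1.4512]
Step 8: x=[2.9298] v=[-1.5998]
Step 9: x=[2.7571] v=[-1.7266]
Step 10: x=[2.5741] v=[-1.8298]
Step 11: x=[2.3833] v=[-1.9081]
Step 12: x=[2.1873] v=[-1.9604]
Step 13: x=[1.9887] v=[-1.9859]
Step 14: x=[1.7903] v=[-1.9844]
Step 15: x=[1.5947] v=[-1.9558]
Step 16: x=[1.4047] v=[-1.9005]
Step 17: x=[1.2228] v=[-1.8193]
Step 18: x=[1.0515] v=[-1.7133]
Step 19: x=[0.8931] v=[-1.5840]
Step 20: x=[0.7498] v=[-1.4331]
Step 21: x=[0.6235] v=[-1.2626]
Step 22: x=[0.5160] v=[-1.0749]
Step 23: x=[0.4288] v=[-0.8725]
Step 24: x=[0.3630] v=[-0.6583]
Step 25: x=[0.3195] v=[-0.4351]
Step 26: x=[0.2989] v=[-0.2059]
Step 27: x=[0.3015] v=[0.0261]
First v>=0 after going negative at step 27, time=2.7000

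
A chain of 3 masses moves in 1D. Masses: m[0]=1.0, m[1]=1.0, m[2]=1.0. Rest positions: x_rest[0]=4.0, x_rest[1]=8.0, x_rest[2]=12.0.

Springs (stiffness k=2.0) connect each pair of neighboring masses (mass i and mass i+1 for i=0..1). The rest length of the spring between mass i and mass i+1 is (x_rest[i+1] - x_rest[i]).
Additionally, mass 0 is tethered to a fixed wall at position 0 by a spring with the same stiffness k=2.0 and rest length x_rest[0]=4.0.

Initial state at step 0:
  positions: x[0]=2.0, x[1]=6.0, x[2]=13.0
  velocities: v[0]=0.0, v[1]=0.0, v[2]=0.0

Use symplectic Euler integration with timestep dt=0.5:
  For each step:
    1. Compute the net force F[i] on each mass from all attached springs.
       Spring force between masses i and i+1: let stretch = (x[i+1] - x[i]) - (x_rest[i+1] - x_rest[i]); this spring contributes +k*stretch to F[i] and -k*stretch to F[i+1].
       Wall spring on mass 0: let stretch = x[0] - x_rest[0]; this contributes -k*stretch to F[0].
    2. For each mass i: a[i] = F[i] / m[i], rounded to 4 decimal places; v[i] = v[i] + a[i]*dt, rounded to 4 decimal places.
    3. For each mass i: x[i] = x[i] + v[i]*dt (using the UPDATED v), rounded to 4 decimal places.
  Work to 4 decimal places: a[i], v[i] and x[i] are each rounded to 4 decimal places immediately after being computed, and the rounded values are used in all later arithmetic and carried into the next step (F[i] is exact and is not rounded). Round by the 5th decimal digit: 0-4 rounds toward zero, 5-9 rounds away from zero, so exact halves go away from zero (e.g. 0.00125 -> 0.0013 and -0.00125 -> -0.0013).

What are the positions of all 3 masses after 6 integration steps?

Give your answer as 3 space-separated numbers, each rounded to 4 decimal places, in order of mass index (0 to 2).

Step 0: x=[2.0000 6.0000 13.0000] v=[0.0000 0.0000 0.0000]
Step 1: x=[3.0000 7.5000 11.5000] v=[2.0000 3.0000 -3.0000]
Step 2: x=[4.7500 8.7500 10.0000] v=[3.5000 2.5000 -3.0000]
Step 3: x=[6.1250 8.6250 9.8750] v=[2.7500 -0.2500 -0.2500]
Step 4: x=[5.6875 7.8750 11.1250] v=[-0.8750 -1.5000 2.5000]
Step 5: x=[3.5000 7.6563 12.7500] v=[-4.3750 -0.4375 3.2500]
Step 6: x=[1.6407 7.9063 13.8282] v=[-3.7187 0.4999 2.1563]

Answer: 1.6407 7.9063 13.8282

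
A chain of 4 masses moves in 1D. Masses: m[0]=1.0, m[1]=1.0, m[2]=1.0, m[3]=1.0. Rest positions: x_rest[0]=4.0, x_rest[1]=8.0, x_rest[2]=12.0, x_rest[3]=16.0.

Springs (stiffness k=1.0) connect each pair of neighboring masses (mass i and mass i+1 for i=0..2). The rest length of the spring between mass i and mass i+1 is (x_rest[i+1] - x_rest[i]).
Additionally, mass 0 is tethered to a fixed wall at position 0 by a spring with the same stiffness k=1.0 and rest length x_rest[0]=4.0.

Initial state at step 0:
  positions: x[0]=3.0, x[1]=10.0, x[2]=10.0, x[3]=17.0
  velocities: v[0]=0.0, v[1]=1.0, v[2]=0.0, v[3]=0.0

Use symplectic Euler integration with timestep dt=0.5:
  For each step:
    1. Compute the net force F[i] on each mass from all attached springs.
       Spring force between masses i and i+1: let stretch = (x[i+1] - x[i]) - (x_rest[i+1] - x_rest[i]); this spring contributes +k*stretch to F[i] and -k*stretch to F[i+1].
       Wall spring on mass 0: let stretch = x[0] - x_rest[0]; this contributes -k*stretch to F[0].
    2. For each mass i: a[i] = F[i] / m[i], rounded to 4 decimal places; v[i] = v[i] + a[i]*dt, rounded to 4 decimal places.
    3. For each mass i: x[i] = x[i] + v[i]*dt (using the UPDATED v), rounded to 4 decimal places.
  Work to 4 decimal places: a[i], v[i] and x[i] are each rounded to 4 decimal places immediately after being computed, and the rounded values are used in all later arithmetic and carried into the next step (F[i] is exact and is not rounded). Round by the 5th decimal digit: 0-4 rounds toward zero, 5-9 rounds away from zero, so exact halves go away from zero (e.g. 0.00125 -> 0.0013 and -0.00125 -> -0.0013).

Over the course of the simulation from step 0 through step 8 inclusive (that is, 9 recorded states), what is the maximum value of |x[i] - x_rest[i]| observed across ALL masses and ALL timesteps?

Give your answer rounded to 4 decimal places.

Answer: 2.6719

Derivation:
Step 0: x=[3.0000 10.0000 10.0000 17.0000] v=[0.0000 1.0000 0.0000 0.0000]
Step 1: x=[4.0000 8.7500 11.7500 16.2500] v=[2.0000 -2.5000 3.5000 -1.5000]
Step 2: x=[5.1875 7.0625 13.8750 15.3750] v=[2.3750 -3.3750 4.2500 -1.7500]
Step 3: x=[5.5469 6.6094 14.6719 15.1250] v=[0.7188 -0.9063 1.5938 -0.5000]
Step 4: x=[4.7852 7.9063 13.5665 15.7618] v=[-1.5234 2.5937 -2.2109 1.2735]
Step 5: x=[3.6075 9.8380 11.5948 16.8498] v=[-2.3555 3.8633 -3.9434 2.1759]
Step 6: x=[3.0855 10.6513 10.4977 17.6240] v=[-1.0440 1.6265 -2.1943 1.5484]
Step 7: x=[3.6836 9.5347 11.2206 17.6166] v=[1.1962 -2.2332 1.4457 -0.0148]
Step 8: x=[4.8236 7.3768 13.1210 17.0102] v=[2.2800 -4.3158 3.8008 -1.2128]
Max displacement = 2.6719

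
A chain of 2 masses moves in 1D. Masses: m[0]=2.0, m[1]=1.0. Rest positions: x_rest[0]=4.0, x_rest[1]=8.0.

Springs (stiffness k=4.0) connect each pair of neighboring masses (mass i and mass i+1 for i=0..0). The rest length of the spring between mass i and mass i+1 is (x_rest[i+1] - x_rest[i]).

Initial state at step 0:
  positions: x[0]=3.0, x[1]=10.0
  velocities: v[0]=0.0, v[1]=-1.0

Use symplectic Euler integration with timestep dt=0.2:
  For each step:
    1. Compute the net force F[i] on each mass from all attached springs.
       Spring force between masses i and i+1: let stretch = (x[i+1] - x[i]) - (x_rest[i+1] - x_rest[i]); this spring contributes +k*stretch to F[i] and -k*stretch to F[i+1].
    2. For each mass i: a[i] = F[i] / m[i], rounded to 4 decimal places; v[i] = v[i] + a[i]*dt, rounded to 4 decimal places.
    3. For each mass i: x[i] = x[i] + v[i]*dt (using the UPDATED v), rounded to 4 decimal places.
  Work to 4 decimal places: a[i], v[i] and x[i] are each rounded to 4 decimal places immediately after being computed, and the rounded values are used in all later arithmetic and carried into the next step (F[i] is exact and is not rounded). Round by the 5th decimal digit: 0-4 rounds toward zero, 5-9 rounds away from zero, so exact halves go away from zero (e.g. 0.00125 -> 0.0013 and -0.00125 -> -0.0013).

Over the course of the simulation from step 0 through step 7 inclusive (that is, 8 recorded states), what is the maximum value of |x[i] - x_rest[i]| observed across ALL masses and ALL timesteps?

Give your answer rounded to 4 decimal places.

Answer: 2.5049

Derivation:
Step 0: x=[3.0000 10.0000] v=[0.0000 -1.0000]
Step 1: x=[3.2400 9.3200] v=[1.2000 -3.4000]
Step 2: x=[3.6464 8.3072] v=[2.0320 -5.0640]
Step 3: x=[4.1057 7.1887] v=[2.2963 -5.5926]
Step 4: x=[4.4916 6.2169] v=[1.9295 -4.8590]
Step 5: x=[4.6955 5.6091] v=[1.0196 -3.0392]
Step 6: x=[4.6525 5.4951] v=[-0.2150 -0.5701]
Step 7: x=[4.3569 5.8863] v=[-1.4780 1.9558]
Max displacement = 2.5049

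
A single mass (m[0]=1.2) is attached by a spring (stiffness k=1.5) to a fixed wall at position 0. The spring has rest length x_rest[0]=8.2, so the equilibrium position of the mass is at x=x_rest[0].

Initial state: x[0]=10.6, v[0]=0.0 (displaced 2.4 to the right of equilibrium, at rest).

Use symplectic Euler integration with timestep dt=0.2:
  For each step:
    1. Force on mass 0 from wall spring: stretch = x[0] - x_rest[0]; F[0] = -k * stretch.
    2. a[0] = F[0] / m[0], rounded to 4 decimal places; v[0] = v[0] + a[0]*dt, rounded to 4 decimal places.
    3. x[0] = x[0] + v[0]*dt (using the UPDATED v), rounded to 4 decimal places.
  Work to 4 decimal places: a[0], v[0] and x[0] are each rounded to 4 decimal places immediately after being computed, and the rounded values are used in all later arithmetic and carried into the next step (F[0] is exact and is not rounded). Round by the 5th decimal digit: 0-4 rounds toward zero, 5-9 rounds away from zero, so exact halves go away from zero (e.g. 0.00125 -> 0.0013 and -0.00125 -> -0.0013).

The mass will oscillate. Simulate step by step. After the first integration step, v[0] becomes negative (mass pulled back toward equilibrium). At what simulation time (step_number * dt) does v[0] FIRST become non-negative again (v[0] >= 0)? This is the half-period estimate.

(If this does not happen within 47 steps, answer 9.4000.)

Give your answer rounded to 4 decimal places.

Step 0: x=[10.6000] v=[0.0000]
Step 1: x=[10.4800] v=[-0.6000]
Step 2: x=[10.2460] v=[-1.1700]
Step 3: x=[9.9097] v=[-1.6815]
Step 4: x=[9.4879] v=[-2.1089]
Step 5: x=[9.0017] v=[-2.4309]
Step 6: x=[8.4754] v=[-2.6313]
Step 7: x=[7.9354] v=[-2.7002]
Step 8: x=[7.4086] v=[-2.6340]
Step 9: x=[6.9214] v=[-2.4361]
Step 10: x=[6.4981] v=[-2.1164]
Step 11: x=[6.1599] v=[-1.6909]
Step 12: x=[5.9237] v=[-1.1809]
Step 13: x=[5.8013] v=[-0.6118]
Step 14: x=[5.7989] v=[-0.0121]
Step 15: x=[5.9165] v=[0.5882]
First v>=0 after going negative at step 15, time=3.0000

Answer: 3.0000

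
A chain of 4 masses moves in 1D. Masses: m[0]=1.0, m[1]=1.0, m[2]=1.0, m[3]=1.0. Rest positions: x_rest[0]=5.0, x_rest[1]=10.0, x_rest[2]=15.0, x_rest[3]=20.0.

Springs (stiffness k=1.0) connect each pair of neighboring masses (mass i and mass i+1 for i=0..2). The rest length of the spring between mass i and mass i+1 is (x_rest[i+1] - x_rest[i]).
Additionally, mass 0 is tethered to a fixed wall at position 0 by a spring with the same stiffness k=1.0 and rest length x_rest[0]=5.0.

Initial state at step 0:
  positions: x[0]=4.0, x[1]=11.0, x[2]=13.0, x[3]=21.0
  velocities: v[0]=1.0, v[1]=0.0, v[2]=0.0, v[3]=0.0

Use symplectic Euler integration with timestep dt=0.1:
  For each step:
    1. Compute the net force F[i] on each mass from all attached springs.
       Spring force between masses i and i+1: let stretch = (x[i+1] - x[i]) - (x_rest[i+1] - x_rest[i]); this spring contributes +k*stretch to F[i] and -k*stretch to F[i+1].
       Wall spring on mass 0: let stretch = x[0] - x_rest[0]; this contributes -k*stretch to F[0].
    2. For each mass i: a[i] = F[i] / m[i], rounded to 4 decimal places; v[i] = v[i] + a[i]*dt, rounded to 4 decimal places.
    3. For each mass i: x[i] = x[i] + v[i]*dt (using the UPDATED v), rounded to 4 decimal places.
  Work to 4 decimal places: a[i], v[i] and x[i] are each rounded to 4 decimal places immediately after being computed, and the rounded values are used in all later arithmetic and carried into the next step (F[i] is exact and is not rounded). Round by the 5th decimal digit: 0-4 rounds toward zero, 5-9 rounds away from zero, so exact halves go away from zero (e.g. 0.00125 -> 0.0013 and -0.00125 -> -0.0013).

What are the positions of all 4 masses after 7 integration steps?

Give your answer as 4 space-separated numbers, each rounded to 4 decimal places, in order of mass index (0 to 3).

Step 0: x=[4.0000 11.0000 13.0000 21.0000] v=[1.0000 0.0000 0.0000 0.0000]
Step 1: x=[4.1300 10.9500 13.0600 20.9700] v=[1.3000 -0.5000 0.6000 -0.3000]
Step 2: x=[4.2869 10.8529 13.1780 20.9109] v=[1.5690 -0.9710 1.1800 -0.5910]
Step 3: x=[4.4666 10.7134 13.3501 20.8245] v=[1.7969 -1.3951 1.7208 -0.8643]
Step 4: x=[4.6641 10.5378 13.5706 20.7133] v=[1.9749 -1.7561 2.2046 -1.1117]
Step 5: x=[4.8737 10.3338 13.8322 20.5807] v=[2.0959 -2.0402 2.6156 -1.3260]
Step 6: x=[5.0892 10.1102 14.1263 20.4306] v=[2.1545 -2.2364 2.9406 -1.5009]
Step 7: x=[5.3040 9.8765 14.4432 20.2675] v=[2.1477 -2.3369 3.1694 -1.6313]

Answer: 5.3040 9.8765 14.4432 20.2675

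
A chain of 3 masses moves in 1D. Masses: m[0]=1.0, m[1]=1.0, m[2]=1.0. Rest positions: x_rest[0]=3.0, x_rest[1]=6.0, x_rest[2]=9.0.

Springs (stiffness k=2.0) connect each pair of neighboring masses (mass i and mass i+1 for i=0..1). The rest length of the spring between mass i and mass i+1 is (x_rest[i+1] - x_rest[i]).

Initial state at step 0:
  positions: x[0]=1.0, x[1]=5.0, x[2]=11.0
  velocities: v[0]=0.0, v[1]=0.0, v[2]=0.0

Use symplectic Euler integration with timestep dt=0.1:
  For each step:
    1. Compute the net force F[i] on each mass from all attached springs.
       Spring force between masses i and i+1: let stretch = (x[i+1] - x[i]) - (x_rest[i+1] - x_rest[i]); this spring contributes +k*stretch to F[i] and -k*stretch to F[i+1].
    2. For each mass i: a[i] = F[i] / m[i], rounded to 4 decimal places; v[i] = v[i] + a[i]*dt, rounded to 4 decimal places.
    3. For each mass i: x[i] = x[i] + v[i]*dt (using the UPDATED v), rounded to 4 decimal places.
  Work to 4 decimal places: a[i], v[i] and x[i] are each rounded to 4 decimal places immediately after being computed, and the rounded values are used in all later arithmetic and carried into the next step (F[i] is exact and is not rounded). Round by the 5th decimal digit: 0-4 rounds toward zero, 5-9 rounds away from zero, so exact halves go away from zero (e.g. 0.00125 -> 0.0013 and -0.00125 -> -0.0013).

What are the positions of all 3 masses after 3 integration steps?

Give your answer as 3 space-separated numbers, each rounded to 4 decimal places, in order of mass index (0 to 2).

Step 0: x=[1.0000 5.0000 11.0000] v=[0.0000 0.0000 0.0000]
Step 1: x=[1.0200 5.0400 10.9400] v=[0.2000 0.4000 -0.6000]
Step 2: x=[1.0604 5.1176 10.8220] v=[0.4040 0.7760 -1.1800]
Step 3: x=[1.1219 5.2281 10.6499] v=[0.6154 1.1054 -1.7209]

Answer: 1.1219 5.2281 10.6499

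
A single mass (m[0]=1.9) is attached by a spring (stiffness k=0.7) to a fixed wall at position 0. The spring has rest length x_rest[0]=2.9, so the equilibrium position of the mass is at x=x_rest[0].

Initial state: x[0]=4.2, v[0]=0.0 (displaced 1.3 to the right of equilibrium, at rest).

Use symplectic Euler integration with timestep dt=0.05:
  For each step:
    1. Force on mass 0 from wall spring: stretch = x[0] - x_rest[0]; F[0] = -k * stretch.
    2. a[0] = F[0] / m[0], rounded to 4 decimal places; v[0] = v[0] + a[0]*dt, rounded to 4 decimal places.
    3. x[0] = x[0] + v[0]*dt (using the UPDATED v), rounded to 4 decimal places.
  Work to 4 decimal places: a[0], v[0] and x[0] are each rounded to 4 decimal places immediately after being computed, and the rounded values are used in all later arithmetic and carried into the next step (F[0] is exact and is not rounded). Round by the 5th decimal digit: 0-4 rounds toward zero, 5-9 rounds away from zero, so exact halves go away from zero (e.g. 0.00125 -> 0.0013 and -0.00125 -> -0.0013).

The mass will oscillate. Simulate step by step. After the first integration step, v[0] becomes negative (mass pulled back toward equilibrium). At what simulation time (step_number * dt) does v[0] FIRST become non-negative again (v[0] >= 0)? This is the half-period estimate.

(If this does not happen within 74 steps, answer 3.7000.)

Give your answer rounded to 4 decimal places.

Step 0: x=[4.2000] v=[0.0000]
Step 1: x=[4.1988] v=[-0.0239]
Step 2: x=[4.1964] v=[-0.0478]
Step 3: x=[4.1928] v=[-0.0717]
Step 4: x=[4.1880] v=[-0.0955]
Step 5: x=[4.1820] v=[-0.1192]
Step 6: x=[4.1749] v=[-0.1428]
Step 7: x=[4.1666] v=[-0.1663]
Step 8: x=[4.1571] v=[-0.1896]
Step 9: x=[4.1465] v=[-0.2128]
Step 10: x=[4.1347] v=[-0.2358]
Step 11: x=[4.1218] v=[-0.2585]
Step 12: x=[4.1078] v=[-0.2810]
Step 13: x=[4.0926] v=[-0.3033]
Step 14: x=[4.0763] v=[-0.3253]
Step 15: x=[4.0590] v=[-0.3470]
Step 16: x=[4.0406] v=[-0.3684]
Step 17: x=[4.0211] v=[-0.3894]
Step 18: x=[4.0006] v=[-0.4101]
Step 19: x=[3.9791] v=[-0.4304]
Step 20: x=[3.9566] v=[-0.4503]
Step 21: x=[3.9331] v=[-0.4698]
Step 22: x=[3.9087] v=[-0.4888]
Step 23: x=[3.8833] v=[-0.5074]
Step 24: x=[3.8570] v=[-0.5255]
Step 25: x=[3.8298] v=[-0.5431]
Step 26: x=[3.8018] v=[-0.5602]
Step 27: x=[3.7730] v=[-0.5768]
Step 28: x=[3.7434] v=[-0.5929]
Step 29: x=[3.7130] v=[-0.6084]
Step 30: x=[3.6818] v=[-0.6234]
Step 31: x=[3.6499] v=[-0.6378]
Step 32: x=[3.6173] v=[-0.6516]
Step 33: x=[3.5841] v=[-0.6648]
Step 34: x=[3.5502] v=[-0.6774]
Step 35: x=[3.5157] v=[-0.6894]
Step 36: x=[3.4807] v=[-0.7007]
Step 37: x=[3.4451] v=[-0.7114]
Step 38: x=[3.4090] v=[-0.7214]
Step 39: x=[3.3725] v=[-0.7308]
Step 40: x=[3.3355] v=[-0.7395]
Step 41: x=[3.2981] v=[-0.7475]
Step 42: x=[3.2604] v=[-0.7548]
Step 43: x=[3.2223] v=[-0.7614]
Step 44: x=[3.1839] v=[-0.7673]
Step 45: x=[3.1453] v=[-0.7725]
Step 46: x=[3.1065] v=[-0.7770]
Step 47: x=[3.0675] v=[-0.7808]
Step 48: x=[3.0283] v=[-0.7839]
Step 49: x=[2.9890] v=[-0.7863]
Step 50: x=[2.9496] v=[-0.7879]
Step 51: x=[2.9102] v=[-0.7888]
Step 52: x=[2.8708] v=[-0.7890]
Step 53: x=[2.8314] v=[-0.7885]
Step 54: x=[2.7920] v=[-0.7872]
Step 55: x=[2.7527] v=[-0.7852]
Step 56: x=[2.7136] v=[-0.7825]
Step 57: x=[2.6746] v=[-0.7791]
Step 58: x=[2.6359] v=[-0.7750]
Step 59: x=[2.5974] v=[-0.7701]
Step 60: x=[2.5592] v=[-0.7645]
Step 61: x=[2.5213] v=[-0.7582]
Step 62: x=[2.4837] v=[-0.7512]
Step 63: x=[2.4465] v=[-0.7435]
Step 64: x=[2.4097] v=[-0.7351]
Step 65: x=[2.3734] v=[-0.7261]
Step 66: x=[2.3376] v=[-0.7164]
Step 67: x=[2.3023] v=[-0.7060]
Step 68: x=[2.2676] v=[-0.6950]
Step 69: x=[2.2334] v=[-0.6834]
Step 70: x=[2.1998] v=[-0.6711]
Step 71: x=[2.1669] v=[-0.6582]
Step 72: x=[2.1347] v=[-0.6447]
Step 73: x=[2.1032] v=[-0.6306]
Step 74: x=[2.0724] v=[-0.6159]
v[0] did not become non-negative within 74 steps; using fallback time=3.7000

Answer: 3.7000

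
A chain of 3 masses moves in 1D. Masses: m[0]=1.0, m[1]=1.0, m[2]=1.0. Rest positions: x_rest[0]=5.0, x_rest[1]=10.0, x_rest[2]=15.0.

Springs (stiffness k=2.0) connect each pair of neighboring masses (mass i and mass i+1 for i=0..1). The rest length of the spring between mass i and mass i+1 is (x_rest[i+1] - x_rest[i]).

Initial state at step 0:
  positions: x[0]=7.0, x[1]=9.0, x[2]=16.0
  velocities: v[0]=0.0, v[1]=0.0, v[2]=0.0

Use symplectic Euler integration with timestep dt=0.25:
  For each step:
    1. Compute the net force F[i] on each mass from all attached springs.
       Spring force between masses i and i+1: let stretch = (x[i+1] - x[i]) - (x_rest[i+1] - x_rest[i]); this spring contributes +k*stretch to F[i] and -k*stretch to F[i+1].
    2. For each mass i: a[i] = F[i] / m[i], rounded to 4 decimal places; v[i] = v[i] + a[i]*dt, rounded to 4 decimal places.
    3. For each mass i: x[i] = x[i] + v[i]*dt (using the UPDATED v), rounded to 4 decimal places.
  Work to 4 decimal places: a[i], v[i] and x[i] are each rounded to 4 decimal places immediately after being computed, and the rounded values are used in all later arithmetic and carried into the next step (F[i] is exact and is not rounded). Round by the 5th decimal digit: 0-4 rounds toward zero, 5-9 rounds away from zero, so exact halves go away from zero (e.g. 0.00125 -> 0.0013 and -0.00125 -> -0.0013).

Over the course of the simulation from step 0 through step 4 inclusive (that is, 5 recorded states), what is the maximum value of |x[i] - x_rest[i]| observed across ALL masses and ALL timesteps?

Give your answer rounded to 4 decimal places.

Answer: 2.3167

Derivation:
Step 0: x=[7.0000 9.0000 16.0000] v=[0.0000 0.0000 0.0000]
Step 1: x=[6.6250 9.6250 15.7500] v=[-1.5000 2.5000 -1.0000]
Step 2: x=[6.0000 10.6406 15.3594] v=[-2.5000 4.0625 -1.5625]
Step 3: x=[5.3301 11.6660 15.0039] v=[-2.6797 4.1016 -1.4219]
Step 4: x=[4.8272 12.3167 14.8562] v=[-2.0118 2.6026 -0.5909]
Max displacement = 2.3167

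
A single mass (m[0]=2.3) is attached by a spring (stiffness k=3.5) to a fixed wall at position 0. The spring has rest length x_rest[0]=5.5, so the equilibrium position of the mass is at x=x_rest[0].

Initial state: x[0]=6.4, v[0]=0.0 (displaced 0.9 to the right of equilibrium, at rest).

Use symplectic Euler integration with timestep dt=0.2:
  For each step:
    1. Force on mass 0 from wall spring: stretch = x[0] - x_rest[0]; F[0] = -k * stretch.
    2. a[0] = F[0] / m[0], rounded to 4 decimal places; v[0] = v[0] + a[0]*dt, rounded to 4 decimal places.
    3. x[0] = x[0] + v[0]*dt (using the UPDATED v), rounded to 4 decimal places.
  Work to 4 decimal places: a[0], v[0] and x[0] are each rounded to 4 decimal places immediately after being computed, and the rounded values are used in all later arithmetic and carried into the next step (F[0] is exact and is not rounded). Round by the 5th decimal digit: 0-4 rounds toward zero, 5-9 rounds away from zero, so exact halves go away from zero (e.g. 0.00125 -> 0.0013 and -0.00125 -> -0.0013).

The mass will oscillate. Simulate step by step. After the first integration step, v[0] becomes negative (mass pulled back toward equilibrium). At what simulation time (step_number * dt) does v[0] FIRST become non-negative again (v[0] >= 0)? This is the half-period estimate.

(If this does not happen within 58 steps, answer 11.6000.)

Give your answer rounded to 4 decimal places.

Step 0: x=[6.4000] v=[0.0000]
Step 1: x=[6.3452] v=[-0.2739]
Step 2: x=[6.2390] v=[-0.5311]
Step 3: x=[6.0878] v=[-0.7560]
Step 4: x=[5.9008] v=[-0.9349]
Step 5: x=[5.6894] v=[-1.0569]
Step 6: x=[5.4665] v=[-1.1145]
Step 7: x=[5.2456] v=[-1.1043]
Step 8: x=[5.0402] v=[-1.0269]
Step 9: x=[4.8628] v=[-0.8870]
Step 10: x=[4.7242] v=[-0.6931]
Step 11: x=[4.6328] v=[-0.4570]
Step 12: x=[4.5942] v=[-0.1931]
Step 13: x=[4.6107] v=[0.0826]
First v>=0 after going negative at step 13, time=2.6000

Answer: 2.6000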